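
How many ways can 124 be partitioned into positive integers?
2841940500

p(n) counts ways to write n as a sum of positive integers (order ignored).
Euler's pentagonal recurrence: p(k) = p(k-1) + p(k-2) - p(k-5) - p(k-7) + p(k-12) + p(k-15) - ... (offsets j(3j∓1)/2, signs ++--, p(0)=1, p(<0)=0).
DP table for k = 0..123: p(0)=1, p(1)=1, p(2)=2, p(3)=3, p(4)=5, p(5)=7, p(6)=11, p(7)=15, p(8)=22, p(9)=30, p(10)=42, p(11)=56, p(12)=77, p(13)=101, p(14)=135, p(15)=176, p(16)=231, p(17)=297, p(18)=385, p(19)=490, p(20)=627, p(21)=792, p(22)=1002, p(23)=1255, p(24)=1575, p(25)=1958, p(26)=2436, p(27)=3010, p(28)=3718, p(29)=4565, p(30)=5604, p(31)=6842, p(32)=8349, p(33)=10143, p(34)=12310, p(35)=14883, p(36)=17977, p(37)=21637, p(38)=26015, p(39)=31185, p(40)=37338, p(41)=44583, p(42)=53174, p(43)=63261, p(44)=75175, p(45)=89134, p(46)=105558, p(47)=124754, p(48)=147273, p(49)=173525, p(50)=204226, p(51)=239943, p(52)=281589, p(53)=329931, p(54)=386155, p(55)=451276, p(56)=526823, p(57)=614154, p(58)=715220, p(59)=831820, p(60)=966467, p(61)=1121505, p(62)=1300156, p(63)=1505499, p(64)=1741630, p(65)=2012558, p(66)=2323520, p(67)=2679689, p(68)=3087735, p(69)=3554345, p(70)=4087968, p(71)=4697205, p(72)=5392783, p(73)=6185689, p(74)=7089500, p(75)=8118264, p(76)=9289091, p(77)=10619863, p(78)=12132164, p(79)=13848650, p(80)=15796476, p(81)=18004327, p(82)=20506255, p(83)=23338469, p(84)=26543660, p(85)=30167357, p(86)=34262962, p(87)=38887673, p(88)=44108109, p(89)=49995925, p(90)=56634173, p(91)=64112359, p(92)=72533807, p(93)=82010177, p(94)=92669720, p(95)=104651419, p(96)=118114304, p(97)=133230930, p(98)=150198136, p(99)=169229875, p(100)=190569292, p(101)=214481126, p(102)=241265379, p(103)=271248950, p(104)=304801365, p(105)=342325709, p(106)=384276336, p(107)=431149389, p(108)=483502844, p(109)=541946240, p(110)=607163746, p(111)=679903203, p(112)=761002156, p(113)=851376628, p(114)=952050665, p(115)=1064144451, p(116)=1188908248, p(117)=1327710076, p(118)=1482074143, p(119)=1653668665, p(120)=1844349560, p(121)=2056148051, p(122)=2291320912, p(123)=2552338241.
Final step: p(124) = p(123) + p(122) - p(119) - p(117) + p(112) + p(109) - p(102) - p(98) + p(89) + p(84) - p(73) - p(67) + p(54) + p(47) - p(32) - p(24) + p(7)
= 2552338241 + 2291320912 - 1653668665 - 1327710076 + 761002156 + 541946240 - 241265379 - 150198136 + 49995925 + 26543660 - 6185689 - 2679689 + 386155 + 124754 - 8349 - 1575 + 15
= 2841940500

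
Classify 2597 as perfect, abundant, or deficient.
deficient

Proper divisors of 2597: sum = 1 + 7 + 49 + 53 + 371 = 481
Since 481 < 2597, 2597 is deficient.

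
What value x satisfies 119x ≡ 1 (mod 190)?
99

gcd(119, 190) = 1, so the inverse exists.
Extended Euclidean algorithm on (190, 119):
190 = 1 × 119 + 71  ⟹  71 = (1)·190 + (-1)·119
119 = 1 × 71 + 48  ⟹  48 = (-1)·190 + (2)·119
71 = 1 × 48 + 23  ⟹  23 = (2)·190 + (-3)·119
48 = 2 × 23 + 2  ⟹  2 = (-5)·190 + (8)·119
23 = 11 × 2 + 1  ⟹  1 = (57)·190 + (-91)·119
So (-91)·119 ≡ 1 (mod 190), i.e. 119^(-1) ≡ -91 ≡ 99 (mod 190).
Check: 119 × 99 = 11781 ≡ 1 (mod 190)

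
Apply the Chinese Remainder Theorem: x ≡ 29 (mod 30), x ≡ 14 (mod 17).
269

Using Chinese Remainder Theorem:
M = 30 × 17 = 510
M1 = 17, M2 = 30
y1 = 17^(-1) mod 30 = 23
y2 = 30^(-1) mod 17 = 4
x = (29×17×23 + 14×30×4) mod 510 = 269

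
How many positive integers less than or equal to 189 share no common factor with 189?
108

189 = 3^3 × 7
φ(n) = n × ∏(1 - 1/p) for each prime p dividing n
φ(189) = 189 × (1 - 1/3) × (1 - 1/7) = 108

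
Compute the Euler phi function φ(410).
160

410 = 2 × 5 × 41
φ(n) = n × ∏(1 - 1/p) for each prime p dividing n
φ(410) = 410 × (1 - 1/2) × (1 - 1/5) × (1 - 1/41) = 160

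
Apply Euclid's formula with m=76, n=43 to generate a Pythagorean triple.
(3927, 6536, 7625)

Euclid's formula: a = m² - n², b = 2mn, c = m² + n²
m = 76, n = 43
a = 76² - 43² = 5776 - 1849 = 3927
b = 2 × 76 × 43 = 6536
c = 76² + 43² = 5776 + 1849 = 7625
Verification: 3927² + 6536² = 15421329 + 42719296 = 58140625 = 7625² ✓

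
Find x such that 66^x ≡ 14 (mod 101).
70

Baby-step giant-step with step n = ⌈√101⌉ = 11.
Baby steps 66^j mod 101 (j:value) for j=0..10: 0:1, 1:66, 2:13, 3:50, 4:68, 5:44, 6:76, 7:67, 8:79, 9:63, 10:17.
Giant-step multiplier: 66^(-11) ≡ 66^(100-11) = 66^89 ≡ 46 (mod 101).
Giant steps γ_i = 14·46^i mod 101: γ_0=14, γ_1=38, γ_2=31, γ_3=12, γ_4=47, γ_5=41, γ_6=68 (in table at j=4).
x = i·n + j = 6·11 + 4 = 70.
Check: 66^70 ≡ 14 (mod 101).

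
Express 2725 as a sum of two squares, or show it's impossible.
15² + 50² (a=15, b=50)

Factorization: 2725 = 5^2 × 109
By Fermat: n is sum of two squares iff every prime p ≡ 3 (mod 4) appears to even power.
All primes ≡ 3 (mod 4) appear to even power.
Search a = 0, 1, 2, … for 2725 - a² a perfect square: first hit at a = 15: 2725 - 225 = 2500 = 50².
2725 = 15² + 50² = 225 + 2500 ✓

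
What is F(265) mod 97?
65

Matrix identity: Q^n = [[F_(n+1), F_n], [F_n, F_(n-1)]] with Q = [[1,1],[1,0]].
n = 265 = 100001001₂. Square-and-multiply, entries mod 97:
Q^1 = [[1,1],[1,0]]
Q^2 = (Q^1)² = [[2,1],[1,1]]
Q^4 = (Q^2)² = [[5,3],[3,2]]
Q^8 = (Q^4)² = [[34,21],[21,13]]
Q^16 = (Q^8)² = [[45,17],[17,28]]
Q^33 = (Q^16)²·Q = [[63,83],[83,77]]
Q^66 = (Q^33)² = [[91,77],[77,14]]
Q^132 = (Q^66)² = [[48,34],[34,14]]
Q^265 = (Q^132)²·Q = [[39,65],[65,71]]
F_265 mod 97 = Q^265[0][1] = 65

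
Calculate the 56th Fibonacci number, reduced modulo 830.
87

Matrix identity: Q^n = [[F_(n+1), F_n], [F_n, F_(n-1)]] with Q = [[1,1],[1,0]].
n = 56 = 111000₂. Square-and-multiply, entries mod 830:
Q^1 = [[1,1],[1,0]]
Q^3 = (Q^1)²·Q = [[3,2],[2,1]]
Q^7 = (Q^3)²·Q = [[21,13],[13,8]]
Q^14 = (Q^7)² = [[610,377],[377,233]]
Q^28 = (Q^14)² = [[459,751],[751,538]]
Q^56 = (Q^28)² = [[292,87],[87,205]]
F_56 mod 830 = Q^56[0][1] = 87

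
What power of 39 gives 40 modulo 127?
39

Baby-step giant-step with step n = ⌈√127⌉ = 12.
Baby steps 39^j mod 127 (j:value) for j=0..11: 0:1, 1:39, 2:124, 3:10, 4:9, 5:97, 6:100, 7:90, 8:81, 9:111, 10:11, 11:48.
Giant-step multiplier: 39^(-12) ≡ 39^(126-12) = 39^114 ≡ 50 (mod 127).
Giant steps γ_i = 40·50^i mod 127: γ_0=40, γ_1=95, γ_2=51, γ_3=10 (in table at j=3).
x = i·n + j = 3·12 + 3 = 39.
Check: 39^39 ≡ 40 (mod 127).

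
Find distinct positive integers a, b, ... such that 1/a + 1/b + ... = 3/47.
1/16 + 1/752

Greedy algorithm:
3/47: ceiling(47/3) = 16, use 1/16
1/752: ceiling(752/1) = 752, use 1/752
Result: 3/47 = 1/16 + 1/752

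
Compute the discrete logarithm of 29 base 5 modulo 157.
129

Baby-step giant-step with step n = ⌈√157⌉ = 13.
Baby steps 5^j mod 157 (j:value) for j=0..12: 0:1, 1:5, 2:25, 3:125, 4:154, 5:142, 6:82, 7:96, 8:9, 9:45, 10:68, 11:26, 12:130.
Giant-step multiplier: 5^(-13) ≡ 5^(156-13) = 5^143 ≡ 50 (mod 157).
Giant steps γ_i = 29·50^i mod 157: γ_0=29, γ_1=37, γ_2=123, γ_3=27, γ_4=94, γ_5=147, γ_6=128, γ_7=120, γ_8=34, γ_9=130 (in table at j=12).
x = i·n + j = 9·13 + 12 = 129.
Check: 5^129 ≡ 29 (mod 157).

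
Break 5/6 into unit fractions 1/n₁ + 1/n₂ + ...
1/2 + 1/3

Greedy algorithm:
5/6: ceiling(6/5) = 2, use 1/2
1/3: ceiling(3/1) = 3, use 1/3
Result: 5/6 = 1/2 + 1/3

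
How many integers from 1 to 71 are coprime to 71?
70

71 = 71
φ(n) = n × ∏(1 - 1/p) for each prime p dividing n
φ(71) = 71 × (1 - 1/71) = 70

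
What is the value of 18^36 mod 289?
35

Repeated squaring. Binary of 36 = 100100.
18^1 ≡ 18 (mod 289); 18^2 ≡ 35 (mod 289); 18^4 ≡ 69 (mod 289); 18^8 ≡ 137 (mod 289); 18^16 ≡ 273 (mod 289); 18^32 ≡ 256 (mod 289)
18^36 = 18^4 × 18^32 ≡ 35 (mod 289)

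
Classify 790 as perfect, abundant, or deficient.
deficient

Proper divisors of 790: sum = 1 + 2 + 5 + 10 + 79 + 158 + 395 = 650
Since 650 < 790, 790 is deficient.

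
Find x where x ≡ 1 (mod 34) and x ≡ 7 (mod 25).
307

Using Chinese Remainder Theorem:
M = 34 × 25 = 850
M1 = 25, M2 = 34
y1 = 25^(-1) mod 34 = 15
y2 = 34^(-1) mod 25 = 14
x = (1×25×15 + 7×34×14) mod 850 = 307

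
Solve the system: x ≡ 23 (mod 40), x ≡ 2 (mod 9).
263

Using Chinese Remainder Theorem:
M = 40 × 9 = 360
M1 = 9, M2 = 40
y1 = 9^(-1) mod 40 = 9
y2 = 40^(-1) mod 9 = 7
x = (23×9×9 + 2×40×7) mod 360 = 263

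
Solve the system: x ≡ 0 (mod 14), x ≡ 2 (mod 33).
266

Using Chinese Remainder Theorem:
M = 14 × 33 = 462
M1 = 33, M2 = 14
y1 = 33^(-1) mod 14 = 3
y2 = 14^(-1) mod 33 = 26
x = (0×33×3 + 2×14×26) mod 462 = 266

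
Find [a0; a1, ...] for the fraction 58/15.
[3; 1, 6, 2]

Euclidean algorithm steps:
58 = 3 × 15 + 13
15 = 1 × 13 + 2
13 = 6 × 2 + 1
2 = 2 × 1 + 0
Continued fraction: [3; 1, 6, 2]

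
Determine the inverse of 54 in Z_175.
94

gcd(54, 175) = 1, so the inverse exists.
Extended Euclidean algorithm on (175, 54):
175 = 3 × 54 + 13  ⟹  13 = (1)·175 + (-3)·54
54 = 4 × 13 + 2  ⟹  2 = (-4)·175 + (13)·54
13 = 6 × 2 + 1  ⟹  1 = (25)·175 + (-81)·54
So (-81)·54 ≡ 1 (mod 175), i.e. 54^(-1) ≡ -81 ≡ 94 (mod 175).
Check: 54 × 94 = 5076 ≡ 1 (mod 175)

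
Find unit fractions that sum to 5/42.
1/9 + 1/126

Greedy algorithm:
5/42: ceiling(42/5) = 9, use 1/9
1/126: ceiling(126/1) = 126, use 1/126
Result: 5/42 = 1/9 + 1/126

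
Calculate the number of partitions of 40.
37338

p(n) counts ways to write n as a sum of positive integers (order ignored).
Euler's pentagonal recurrence: p(k) = p(k-1) + p(k-2) - p(k-5) - p(k-7) + p(k-12) + p(k-15) - ... (offsets j(3j∓1)/2, signs ++--, p(0)=1, p(<0)=0).
DP table for k = 0..39: p(0)=1, p(1)=1, p(2)=2, p(3)=3, p(4)=5, p(5)=7, p(6)=11, p(7)=15, p(8)=22, p(9)=30, p(10)=42, p(11)=56, p(12)=77, p(13)=101, p(14)=135, p(15)=176, p(16)=231, p(17)=297, p(18)=385, p(19)=490, p(20)=627, p(21)=792, p(22)=1002, p(23)=1255, p(24)=1575, p(25)=1958, p(26)=2436, p(27)=3010, p(28)=3718, p(29)=4565, p(30)=5604, p(31)=6842, p(32)=8349, p(33)=10143, p(34)=12310, p(35)=14883, p(36)=17977, p(37)=21637, p(38)=26015, p(39)=31185.
Final step: p(40) = p(39) + p(38) - p(35) - p(33) + p(28) + p(25) - p(18) - p(14) + p(5) + p(0)
= 31185 + 26015 - 14883 - 10143 + 3718 + 1958 - 385 - 135 + 7 + 1
= 37338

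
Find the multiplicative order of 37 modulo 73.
9

73 is prime, so ord(37) divides φ(73) = 72.
Divisors of 72: 1, 2, 3, 4, 6, 8, 9, 12, 18, 24, 36, 72.
Repeated squaring: 37^1 ≡ 37, 37^2 ≡ 55, 37^4 ≡ 32, 37^8 ≡ 2, 37^16 ≡ 4, 37^32 ≡ 16, 37^64 ≡ 37 (mod 73).
Test 37^d mod 73 for each divisor d in increasing order:
37^1 ≡ 37
37^2 ≡ 55
37^3 = 37^2·37^1 ≡ 64
37^4 ≡ 32
37^6 = 37^4·37^2 ≡ 8
37^8 ≡ 2
37^9 = 37^8·37^1 ≡ 1  ← first divisor giving 1
The order is 9.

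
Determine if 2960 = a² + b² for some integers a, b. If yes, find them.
16² + 52² (a=16, b=52)

Factorization: 2960 = 2^4 × 5 × 37
By Fermat: n is sum of two squares iff every prime p ≡ 3 (mod 4) appears to even power.
All primes ≡ 3 (mod 4) appear to even power.
Search a = 0, 1, 2, … for 2960 - a² a perfect square: first hit at a = 16: 2960 - 256 = 2704 = 52².
2960 = 16² + 52² = 256 + 2704 ✓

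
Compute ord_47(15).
46

47 is prime, so ord(15) divides φ(47) = 46.
Divisors of 46: 1, 2, 23, 46.
Repeated squaring: 15^1 ≡ 15, 15^2 ≡ 37, 15^4 ≡ 6, 15^8 ≡ 36, 15^16 ≡ 27, 15^32 ≡ 24 (mod 47).
Test 15^d mod 47 for each divisor d in increasing order:
15^1 ≡ 15
15^2 ≡ 37
15^23 = 15^16·15^4·15^2·15^1 ≡ 46
15^46 = 15^32·15^8·15^4·15^2 ≡ 1  ← first divisor giving 1
The order is 46.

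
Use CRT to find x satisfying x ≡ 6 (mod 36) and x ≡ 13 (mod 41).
546

Using Chinese Remainder Theorem:
M = 36 × 41 = 1476
M1 = 41, M2 = 36
y1 = 41^(-1) mod 36 = 29
y2 = 36^(-1) mod 41 = 8
x = (6×41×29 + 13×36×8) mod 1476 = 546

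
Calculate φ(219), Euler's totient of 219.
144

219 = 3 × 73
φ(n) = n × ∏(1 - 1/p) for each prime p dividing n
φ(219) = 219 × (1 - 1/3) × (1 - 1/73) = 144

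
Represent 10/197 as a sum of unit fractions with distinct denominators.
1/20 + 1/1314 + 1/2588580

Greedy algorithm:
10/197: ceiling(197/10) = 20, use 1/20
3/3940: ceiling(3940/3) = 1314, use 1/1314
1/2588580: ceiling(2588580/1) = 2588580, use 1/2588580
Result: 10/197 = 1/20 + 1/1314 + 1/2588580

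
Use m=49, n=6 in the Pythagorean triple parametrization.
(2365, 588, 2437)

Euclid's formula: a = m² - n², b = 2mn, c = m² + n²
m = 49, n = 6
a = 49² - 6² = 2401 - 36 = 2365
b = 2 × 49 × 6 = 588
c = 49² + 6² = 2401 + 36 = 2437
Verification: 2365² + 588² = 5593225 + 345744 = 5938969 = 2437² ✓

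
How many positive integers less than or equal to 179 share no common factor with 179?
178

179 = 179
φ(n) = n × ∏(1 - 1/p) for each prime p dividing n
φ(179) = 179 × (1 - 1/179) = 178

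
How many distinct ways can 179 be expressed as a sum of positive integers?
625846753120

p(n) counts ways to write n as a sum of positive integers (order ignored).
Euler's pentagonal recurrence: p(k) = p(k-1) + p(k-2) - p(k-5) - p(k-7) + p(k-12) + p(k-15) - ... (offsets j(3j∓1)/2, signs ++--, p(0)=1, p(<0)=0).
DP table for k = 0..178: p(0)=1, p(1)=1, p(2)=2, p(3)=3, p(4)=5, p(5)=7, p(6)=11, p(7)=15, p(8)=22, p(9)=30, p(10)=42, p(11)=56, p(12)=77, p(13)=101, p(14)=135, p(15)=176, p(16)=231, p(17)=297, p(18)=385, p(19)=490, p(20)=627, p(21)=792, p(22)=1002, p(23)=1255, p(24)=1575, p(25)=1958, p(26)=2436, p(27)=3010, p(28)=3718, p(29)=4565, p(30)=5604, p(31)=6842, p(32)=8349, p(33)=10143, p(34)=12310, p(35)=14883, p(36)=17977, p(37)=21637, p(38)=26015, p(39)=31185, p(40)=37338, p(41)=44583, p(42)=53174, p(43)=63261, p(44)=75175, p(45)=89134, p(46)=105558, p(47)=124754, p(48)=147273, p(49)=173525, p(50)=204226, p(51)=239943, p(52)=281589, p(53)=329931, p(54)=386155, p(55)=451276, p(56)=526823, p(57)=614154, p(58)=715220, p(59)=831820, p(60)=966467, p(61)=1121505, p(62)=1300156, p(63)=1505499, p(64)=1741630, p(65)=2012558, p(66)=2323520, p(67)=2679689, p(68)=3087735, p(69)=3554345, p(70)=4087968, p(71)=4697205, p(72)=5392783, p(73)=6185689, p(74)=7089500, p(75)=8118264, p(76)=9289091, p(77)=10619863, p(78)=12132164, p(79)=13848650, p(80)=15796476, p(81)=18004327, p(82)=20506255, p(83)=23338469, p(84)=26543660, p(85)=30167357, p(86)=34262962, p(87)=38887673, p(88)=44108109, p(89)=49995925, p(90)=56634173, p(91)=64112359, p(92)=72533807, p(93)=82010177, p(94)=92669720, p(95)=104651419, p(96)=118114304, p(97)=133230930, p(98)=150198136, p(99)=169229875, p(100)=190569292, p(101)=214481126, p(102)=241265379, p(103)=271248950, p(104)=304801365, p(105)=342325709, p(106)=384276336, p(107)=431149389, p(108)=483502844, p(109)=541946240, p(110)=607163746, p(111)=679903203, p(112)=761002156, p(113)=851376628, p(114)=952050665, p(115)=1064144451, p(116)=1188908248, p(117)=1327710076, p(118)=1482074143, p(119)=1653668665, p(120)=1844349560, p(121)=2056148051, p(122)=2291320912, p(123)=2552338241, p(124)=2841940500, p(125)=3163127352, p(126)=3519222692, p(127)=3913864295, p(128)=4351078600, p(129)=4835271870, p(130)=5371315400, p(131)=5964539504, p(132)=6620830889, p(133)=7346629512, p(134)=8149040695, p(135)=9035836076, p(136)=10015581680, p(137)=11097645016, p(138)=12292341831, p(139)=13610949895, p(140)=15065878135, p(141)=16670689208, p(142)=18440293320, p(143)=20390982757, p(144)=22540654445, p(145)=24908858009, p(146)=27517052599, p(147)=30388671978, p(148)=33549419497, p(149)=37027355200, p(150)=40853235313, p(151)=45060624582, p(152)=49686288421, p(153)=54770336324, p(154)=60356673280, p(155)=66493182097, p(156)=73232243759, p(157)=80630964769, p(158)=88751778802, p(159)=97662728555, p(160)=107438159466, p(161)=118159068427, p(162)=129913904637, p(163)=142798995930, p(164)=156919475295, p(165)=172389800255, p(166)=189334822579, p(167)=207890420102, p(168)=228204732751, p(169)=250438925115, p(170)=274768617130, p(171)=301384802048, p(172)=330495499613, p(173)=362326859895, p(174)=397125074750, p(175)=435157697830, p(176)=476715857290, p(177)=522115831195, p(178)=571701605655.
Final step: p(179) = p(178) + p(177) - p(174) - p(172) + p(167) + p(164) - p(157) - p(153) + p(144) + p(139) - p(128) - p(122) + p(109) + p(102) - p(87) - p(79) + p(62) + p(53) - p(34) - p(24) + p(3)
= 571701605655 + 522115831195 - 397125074750 - 330495499613 + 207890420102 + 156919475295 - 80630964769 - 54770336324 + 22540654445 + 13610949895 - 4351078600 - 2291320912 + 541946240 + 241265379 - 38887673 - 13848650 + 1300156 + 329931 - 12310 - 1575 + 3
= 625846753120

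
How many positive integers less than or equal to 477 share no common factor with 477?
312

477 = 3^2 × 53
φ(n) = n × ∏(1 - 1/p) for each prime p dividing n
φ(477) = 477 × (1 - 1/3) × (1 - 1/53) = 312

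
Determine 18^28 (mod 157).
37

Repeated squaring. Binary of 28 = 11100.
18^1 ≡ 18 (mod 157); 18^2 ≡ 10 (mod 157); 18^4 ≡ 100 (mod 157); 18^8 ≡ 109 (mod 157); 18^16 ≡ 106 (mod 157)
18^28 = 18^4 × 18^8 × 18^16 ≡ 37 (mod 157)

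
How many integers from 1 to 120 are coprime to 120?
32

120 = 2^3 × 3 × 5
φ(n) = n × ∏(1 - 1/p) for each prime p dividing n
φ(120) = 120 × (1 - 1/2) × (1 - 1/3) × (1 - 1/5) = 32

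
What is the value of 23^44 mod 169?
22

Repeated squaring. Binary of 44 = 101100.
23^1 ≡ 23 (mod 169); 23^2 ≡ 22 (mod 169); 23^4 ≡ 146 (mod 169); 23^8 ≡ 22 (mod 169); 23^16 ≡ 146 (mod 169); 23^32 ≡ 22 (mod 169)
23^44 = 23^4 × 23^8 × 23^32 ≡ 22 (mod 169)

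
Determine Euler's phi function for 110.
40

110 = 2 × 5 × 11
φ(n) = n × ∏(1 - 1/p) for each prime p dividing n
φ(110) = 110 × (1 - 1/2) × (1 - 1/5) × (1 - 1/11) = 40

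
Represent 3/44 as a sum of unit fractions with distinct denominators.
1/15 + 1/660

Greedy algorithm:
3/44: ceiling(44/3) = 15, use 1/15
1/660: ceiling(660/1) = 660, use 1/660
Result: 3/44 = 1/15 + 1/660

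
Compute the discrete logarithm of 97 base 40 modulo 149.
51

Baby-step giant-step with step n = ⌈√149⌉ = 13.
Baby steps 40^j mod 149 (j:value) for j=0..12: 0:1, 1:40, 2:110, 3:79, 4:31, 5:48, 6:132, 7:65, 8:67, 9:147, 10:69, 11:78, 12:140.
Giant-step multiplier: 40^(-13) ≡ 40^(148-13) = 40^135 ≡ 12 (mod 149).
Giant steps γ_i = 97·12^i mod 149: γ_0=97, γ_1=121, γ_2=111, γ_3=140 (in table at j=12).
x = i·n + j = 3·13 + 12 = 51.
Check: 40^51 ≡ 97 (mod 149).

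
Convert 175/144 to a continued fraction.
[1; 4, 1, 1, 1, 4, 2]

Euclidean algorithm steps:
175 = 1 × 144 + 31
144 = 4 × 31 + 20
31 = 1 × 20 + 11
20 = 1 × 11 + 9
11 = 1 × 9 + 2
9 = 4 × 2 + 1
2 = 2 × 1 + 0
Continued fraction: [1; 4, 1, 1, 1, 4, 2]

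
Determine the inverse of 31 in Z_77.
5

gcd(31, 77) = 1, so the inverse exists.
Extended Euclidean algorithm on (77, 31):
77 = 2 × 31 + 15  ⟹  15 = (1)·77 + (-2)·31
31 = 2 × 15 + 1  ⟹  1 = (-2)·77 + (5)·31
So (5)·31 ≡ 1 (mod 77), i.e. 31^(-1) ≡ 5 (mod 77).
Check: 31 × 5 = 155 ≡ 1 (mod 77)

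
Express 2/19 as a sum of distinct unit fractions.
1/10 + 1/190

Greedy algorithm:
2/19: ceiling(19/2) = 10, use 1/10
1/190: ceiling(190/1) = 190, use 1/190
Result: 2/19 = 1/10 + 1/190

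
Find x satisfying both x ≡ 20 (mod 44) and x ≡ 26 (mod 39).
416

Using Chinese Remainder Theorem:
M = 44 × 39 = 1716
M1 = 39, M2 = 44
y1 = 39^(-1) mod 44 = 35
y2 = 44^(-1) mod 39 = 8
x = (20×39×35 + 26×44×8) mod 1716 = 416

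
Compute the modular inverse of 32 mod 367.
195

gcd(32, 367) = 1, so the inverse exists.
Extended Euclidean algorithm on (367, 32):
367 = 11 × 32 + 15  ⟹  15 = (1)·367 + (-11)·32
32 = 2 × 15 + 2  ⟹  2 = (-2)·367 + (23)·32
15 = 7 × 2 + 1  ⟹  1 = (15)·367 + (-172)·32
So (-172)·32 ≡ 1 (mod 367), i.e. 32^(-1) ≡ -172 ≡ 195 (mod 367).
Check: 32 × 195 = 6240 ≡ 1 (mod 367)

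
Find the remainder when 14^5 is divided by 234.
92

Repeated squaring. Binary of 5 = 101.
14^1 ≡ 14 (mod 234); 14^2 ≡ 196 (mod 234); 14^4 ≡ 40 (mod 234)
14^5 = 14^1 × 14^4 ≡ 92 (mod 234)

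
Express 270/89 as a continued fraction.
[3; 29, 1, 2]

Euclidean algorithm steps:
270 = 3 × 89 + 3
89 = 29 × 3 + 2
3 = 1 × 2 + 1
2 = 2 × 1 + 0
Continued fraction: [3; 29, 1, 2]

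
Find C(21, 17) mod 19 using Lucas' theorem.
0

Using Lucas' theorem:
Write n=21 and k=17 in base 19:
n in base 19: [1, 2]
k in base 19: [0, 17]
C(21,17) mod 19 = ∏ C(n_i, k_i) mod 19
Digit binomials (mod 19): C(1,0) = 1; C(2,17) = 0 (k_i > n_i)
Product: 1 × 0 = 0 ≡ 0 (mod 19)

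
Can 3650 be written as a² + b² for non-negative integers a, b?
13² + 59² (a=13, b=59)

Factorization: 3650 = 2 × 5^2 × 73
By Fermat: n is sum of two squares iff every prime p ≡ 3 (mod 4) appears to even power.
All primes ≡ 3 (mod 4) appear to even power.
Search a = 0, 1, 2, … for 3650 - a² a perfect square: first hit at a = 13: 3650 - 169 = 3481 = 59².
3650 = 13² + 59² = 169 + 3481 ✓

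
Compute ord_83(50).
82

83 is prime, so ord(50) divides φ(83) = 82.
Divisors of 82: 1, 2, 41, 82.
Repeated squaring: 50^1 ≡ 50, 50^2 ≡ 10, 50^4 ≡ 17, 50^8 ≡ 40, 50^16 ≡ 23, 50^32 ≡ 31, 50^64 ≡ 48 (mod 83).
Test 50^d mod 83 for each divisor d in increasing order:
50^1 ≡ 50
50^2 ≡ 10
50^41 = 50^32·50^8·50^1 ≡ 82
50^82 = 50^64·50^16·50^2 ≡ 1  ← first divisor giving 1
The order is 82.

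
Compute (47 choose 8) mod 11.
0

Using Lucas' theorem:
Write n=47 and k=8 in base 11:
n in base 11: [4, 3]
k in base 11: [0, 8]
C(47,8) mod 11 = ∏ C(n_i, k_i) mod 11
Digit binomials (mod 11): C(4,0) = 1; C(3,8) = 0 (k_i > n_i)
Product: 1 × 0 = 0 ≡ 0 (mod 11)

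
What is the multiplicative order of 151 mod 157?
156

157 is prime, so ord(151) divides φ(157) = 156.
Divisors of 156: 1, 2, 3, 4, 6, 12, 13, 26, 39, 52, 78, 156.
Repeated squaring: 151^1 ≡ 151, 151^2 ≡ 36, 151^4 ≡ 40, 151^8 ≡ 30, 151^16 ≡ 115, 151^32 ≡ 37, 151^64 ≡ 113, 151^128 ≡ 52 (mod 157).
Test 151^d mod 157 for each divisor d in increasing order:
151^1 ≡ 151
151^2 ≡ 36
151^3 = 151^2·151^1 ≡ 98
151^4 ≡ 40
151^6 = 151^4·151^2 ≡ 27
151^12 = 151^8·151^4 ≡ 101
151^13 = 151^8·151^4·151^1 ≡ 22
151^26 = 151^16·151^8·151^2 ≡ 13
151^39 = 151^32·151^4·151^2·151^1 ≡ 129
151^52 = 151^32·151^16·151^4 ≡ 12
151^78 = 151^64·151^8·151^4·151^2 ≡ 156
151^156 = 151^128·151^16·151^8·151^4 ≡ 1  ← first divisor giving 1
The order is 156.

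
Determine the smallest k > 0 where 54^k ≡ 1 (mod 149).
74

149 is prime, so ord(54) divides φ(149) = 148.
Divisors of 148: 1, 2, 4, 37, 74, 148.
Repeated squaring: 54^1 ≡ 54, 54^2 ≡ 85, 54^4 ≡ 73, 54^8 ≡ 114, 54^16 ≡ 33, 54^32 ≡ 46, 54^64 ≡ 30, 54^128 ≡ 6 (mod 149).
Test 54^d mod 149 for each divisor d in increasing order:
54^1 ≡ 54
54^2 ≡ 85
54^4 ≡ 73
54^37 = 54^32·54^4·54^1 ≡ 148
54^74 = 54^64·54^8·54^2 ≡ 1  ← first divisor giving 1
The order is 74.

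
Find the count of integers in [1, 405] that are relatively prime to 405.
216

405 = 3^4 × 5
φ(n) = n × ∏(1 - 1/p) for each prime p dividing n
φ(405) = 405 × (1 - 1/3) × (1 - 1/5) = 216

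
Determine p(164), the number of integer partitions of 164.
156919475295

p(n) counts ways to write n as a sum of positive integers (order ignored).
Euler's pentagonal recurrence: p(k) = p(k-1) + p(k-2) - p(k-5) - p(k-7) + p(k-12) + p(k-15) - ... (offsets j(3j∓1)/2, signs ++--, p(0)=1, p(<0)=0).
DP table for k = 0..163: p(0)=1, p(1)=1, p(2)=2, p(3)=3, p(4)=5, p(5)=7, p(6)=11, p(7)=15, p(8)=22, p(9)=30, p(10)=42, p(11)=56, p(12)=77, p(13)=101, p(14)=135, p(15)=176, p(16)=231, p(17)=297, p(18)=385, p(19)=490, p(20)=627, p(21)=792, p(22)=1002, p(23)=1255, p(24)=1575, p(25)=1958, p(26)=2436, p(27)=3010, p(28)=3718, p(29)=4565, p(30)=5604, p(31)=6842, p(32)=8349, p(33)=10143, p(34)=12310, p(35)=14883, p(36)=17977, p(37)=21637, p(38)=26015, p(39)=31185, p(40)=37338, p(41)=44583, p(42)=53174, p(43)=63261, p(44)=75175, p(45)=89134, p(46)=105558, p(47)=124754, p(48)=147273, p(49)=173525, p(50)=204226, p(51)=239943, p(52)=281589, p(53)=329931, p(54)=386155, p(55)=451276, p(56)=526823, p(57)=614154, p(58)=715220, p(59)=831820, p(60)=966467, p(61)=1121505, p(62)=1300156, p(63)=1505499, p(64)=1741630, p(65)=2012558, p(66)=2323520, p(67)=2679689, p(68)=3087735, p(69)=3554345, p(70)=4087968, p(71)=4697205, p(72)=5392783, p(73)=6185689, p(74)=7089500, p(75)=8118264, p(76)=9289091, p(77)=10619863, p(78)=12132164, p(79)=13848650, p(80)=15796476, p(81)=18004327, p(82)=20506255, p(83)=23338469, p(84)=26543660, p(85)=30167357, p(86)=34262962, p(87)=38887673, p(88)=44108109, p(89)=49995925, p(90)=56634173, p(91)=64112359, p(92)=72533807, p(93)=82010177, p(94)=92669720, p(95)=104651419, p(96)=118114304, p(97)=133230930, p(98)=150198136, p(99)=169229875, p(100)=190569292, p(101)=214481126, p(102)=241265379, p(103)=271248950, p(104)=304801365, p(105)=342325709, p(106)=384276336, p(107)=431149389, p(108)=483502844, p(109)=541946240, p(110)=607163746, p(111)=679903203, p(112)=761002156, p(113)=851376628, p(114)=952050665, p(115)=1064144451, p(116)=1188908248, p(117)=1327710076, p(118)=1482074143, p(119)=1653668665, p(120)=1844349560, p(121)=2056148051, p(122)=2291320912, p(123)=2552338241, p(124)=2841940500, p(125)=3163127352, p(126)=3519222692, p(127)=3913864295, p(128)=4351078600, p(129)=4835271870, p(130)=5371315400, p(131)=5964539504, p(132)=6620830889, p(133)=7346629512, p(134)=8149040695, p(135)=9035836076, p(136)=10015581680, p(137)=11097645016, p(138)=12292341831, p(139)=13610949895, p(140)=15065878135, p(141)=16670689208, p(142)=18440293320, p(143)=20390982757, p(144)=22540654445, p(145)=24908858009, p(146)=27517052599, p(147)=30388671978, p(148)=33549419497, p(149)=37027355200, p(150)=40853235313, p(151)=45060624582, p(152)=49686288421, p(153)=54770336324, p(154)=60356673280, p(155)=66493182097, p(156)=73232243759, p(157)=80630964769, p(158)=88751778802, p(159)=97662728555, p(160)=107438159466, p(161)=118159068427, p(162)=129913904637, p(163)=142798995930.
Final step: p(164) = p(163) + p(162) - p(159) - p(157) + p(152) + p(149) - p(142) - p(138) + p(129) + p(124) - p(113) - p(107) + p(94) + p(87) - p(72) - p(64) + p(47) + p(38) - p(19) - p(9)
= 142798995930 + 129913904637 - 97662728555 - 80630964769 + 49686288421 + 37027355200 - 18440293320 - 12292341831 + 4835271870 + 2841940500 - 851376628 - 431149389 + 92669720 + 38887673 - 5392783 - 1741630 + 124754 + 26015 - 490 - 30
= 156919475295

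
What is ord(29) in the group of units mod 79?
78

79 is prime, so ord(29) divides φ(79) = 78.
Divisors of 78: 1, 2, 3, 6, 13, 26, 39, 78.
Repeated squaring: 29^1 ≡ 29, 29^2 ≡ 51, 29^4 ≡ 73, 29^8 ≡ 36, 29^16 ≡ 32, 29^32 ≡ 76, 29^64 ≡ 9 (mod 79).
Test 29^d mod 79 for each divisor d in increasing order:
29^1 ≡ 29
29^2 ≡ 51
29^3 = 29^2·29^1 ≡ 57
29^6 = 29^4·29^2 ≡ 10
29^13 = 29^8·29^4·29^1 ≡ 56
29^26 = 29^16·29^8·29^2 ≡ 55
29^39 = 29^32·29^4·29^2·29^1 ≡ 78
29^78 = 29^64·29^8·29^4·29^2 ≡ 1  ← first divisor giving 1
The order is 78.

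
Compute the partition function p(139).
13610949895

p(n) counts ways to write n as a sum of positive integers (order ignored).
Euler's pentagonal recurrence: p(k) = p(k-1) + p(k-2) - p(k-5) - p(k-7) + p(k-12) + p(k-15) - ... (offsets j(3j∓1)/2, signs ++--, p(0)=1, p(<0)=0).
DP table for k = 0..138: p(0)=1, p(1)=1, p(2)=2, p(3)=3, p(4)=5, p(5)=7, p(6)=11, p(7)=15, p(8)=22, p(9)=30, p(10)=42, p(11)=56, p(12)=77, p(13)=101, p(14)=135, p(15)=176, p(16)=231, p(17)=297, p(18)=385, p(19)=490, p(20)=627, p(21)=792, p(22)=1002, p(23)=1255, p(24)=1575, p(25)=1958, p(26)=2436, p(27)=3010, p(28)=3718, p(29)=4565, p(30)=5604, p(31)=6842, p(32)=8349, p(33)=10143, p(34)=12310, p(35)=14883, p(36)=17977, p(37)=21637, p(38)=26015, p(39)=31185, p(40)=37338, p(41)=44583, p(42)=53174, p(43)=63261, p(44)=75175, p(45)=89134, p(46)=105558, p(47)=124754, p(48)=147273, p(49)=173525, p(50)=204226, p(51)=239943, p(52)=281589, p(53)=329931, p(54)=386155, p(55)=451276, p(56)=526823, p(57)=614154, p(58)=715220, p(59)=831820, p(60)=966467, p(61)=1121505, p(62)=1300156, p(63)=1505499, p(64)=1741630, p(65)=2012558, p(66)=2323520, p(67)=2679689, p(68)=3087735, p(69)=3554345, p(70)=4087968, p(71)=4697205, p(72)=5392783, p(73)=6185689, p(74)=7089500, p(75)=8118264, p(76)=9289091, p(77)=10619863, p(78)=12132164, p(79)=13848650, p(80)=15796476, p(81)=18004327, p(82)=20506255, p(83)=23338469, p(84)=26543660, p(85)=30167357, p(86)=34262962, p(87)=38887673, p(88)=44108109, p(89)=49995925, p(90)=56634173, p(91)=64112359, p(92)=72533807, p(93)=82010177, p(94)=92669720, p(95)=104651419, p(96)=118114304, p(97)=133230930, p(98)=150198136, p(99)=169229875, p(100)=190569292, p(101)=214481126, p(102)=241265379, p(103)=271248950, p(104)=304801365, p(105)=342325709, p(106)=384276336, p(107)=431149389, p(108)=483502844, p(109)=541946240, p(110)=607163746, p(111)=679903203, p(112)=761002156, p(113)=851376628, p(114)=952050665, p(115)=1064144451, p(116)=1188908248, p(117)=1327710076, p(118)=1482074143, p(119)=1653668665, p(120)=1844349560, p(121)=2056148051, p(122)=2291320912, p(123)=2552338241, p(124)=2841940500, p(125)=3163127352, p(126)=3519222692, p(127)=3913864295, p(128)=4351078600, p(129)=4835271870, p(130)=5371315400, p(131)=5964539504, p(132)=6620830889, p(133)=7346629512, p(134)=8149040695, p(135)=9035836076, p(136)=10015581680, p(137)=11097645016, p(138)=12292341831.
Final step: p(139) = p(138) + p(137) - p(134) - p(132) + p(127) + p(124) - p(117) - p(113) + p(104) + p(99) - p(88) - p(82) + p(69) + p(62) - p(47) - p(39) + p(22) + p(13)
= 12292341831 + 11097645016 - 8149040695 - 6620830889 + 3913864295 + 2841940500 - 1327710076 - 851376628 + 304801365 + 169229875 - 44108109 - 20506255 + 3554345 + 1300156 - 124754 - 31185 + 1002 + 101
= 13610949895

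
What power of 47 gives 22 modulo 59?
44

Baby-step giant-step with step n = ⌈√59⌉ = 8.
Baby steps 47^j mod 59 (j:value) for j=0..7: 0:1, 1:47, 2:26, 3:42, 4:27, 5:30, 6:53, 7:13.
Giant-step multiplier: 47^(-8) ≡ 47^(58-8) = 47^50 ≡ 45 (mod 59).
Giant steps γ_i = 22·45^i mod 59: γ_0=22, γ_1=46, γ_2=5, γ_3=48, γ_4=36, γ_5=27 (in table at j=4).
x = i·n + j = 5·8 + 4 = 44.
Check: 47^44 ≡ 22 (mod 59).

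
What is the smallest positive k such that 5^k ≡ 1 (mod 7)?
6

7 is prime, so ord(5) divides φ(7) = 6.
Divisors of 6: 1, 2, 3, 6.
Repeated squaring: 5^1 ≡ 5, 5^2 ≡ 4, 5^4 ≡ 2 (mod 7).
Test 5^d mod 7 for each divisor d in increasing order:
5^1 ≡ 5
5^2 ≡ 4
5^3 = 5^2·5^1 ≡ 6
5^6 = 5^4·5^2 ≡ 1  ← first divisor giving 1
The order is 6.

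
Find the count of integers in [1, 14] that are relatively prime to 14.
6

14 = 2 × 7
φ(n) = n × ∏(1 - 1/p) for each prime p dividing n
φ(14) = 14 × (1 - 1/2) × (1 - 1/7) = 6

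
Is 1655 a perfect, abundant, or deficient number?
deficient

Proper divisors of 1655: sum = 1 + 5 + 331 = 337
Since 337 < 1655, 1655 is deficient.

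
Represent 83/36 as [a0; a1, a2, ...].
[2; 3, 3, 1, 2]

Euclidean algorithm steps:
83 = 2 × 36 + 11
36 = 3 × 11 + 3
11 = 3 × 3 + 2
3 = 1 × 2 + 1
2 = 2 × 1 + 0
Continued fraction: [2; 3, 3, 1, 2]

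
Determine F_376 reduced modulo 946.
745

Matrix identity: Q^n = [[F_(n+1), F_n], [F_n, F_(n-1)]] with Q = [[1,1],[1,0]].
n = 376 = 101111000₂. Square-and-multiply, entries mod 946:
Q^1 = [[1,1],[1,0]]
Q^2 = (Q^1)² = [[2,1],[1,1]]
Q^5 = (Q^2)²·Q = [[8,5],[5,3]]
Q^11 = (Q^5)²·Q = [[144,89],[89,55]]
Q^23 = (Q^11)²·Q = [[14,277],[277,683]]
Q^47 = (Q^23)²·Q = [[384,299],[299,85]]
Q^94 = (Q^47)² = [[357,223],[223,134]]
Q^188 = (Q^94)² = [[276,703],[703,519]]
Q^376 = (Q^188)² = [[893,745],[745,148]]
F_376 mod 946 = Q^376[0][1] = 745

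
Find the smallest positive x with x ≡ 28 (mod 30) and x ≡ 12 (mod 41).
1078

Using Chinese Remainder Theorem:
M = 30 × 41 = 1230
M1 = 41, M2 = 30
y1 = 41^(-1) mod 30 = 11
y2 = 30^(-1) mod 41 = 26
x = (28×41×11 + 12×30×26) mod 1230 = 1078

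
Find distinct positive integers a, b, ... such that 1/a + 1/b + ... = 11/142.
1/13 + 1/1846

Greedy algorithm:
11/142: ceiling(142/11) = 13, use 1/13
1/1846: ceiling(1846/1) = 1846, use 1/1846
Result: 11/142 = 1/13 + 1/1846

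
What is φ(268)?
132

268 = 2^2 × 67
φ(n) = n × ∏(1 - 1/p) for each prime p dividing n
φ(268) = 268 × (1 - 1/2) × (1 - 1/67) = 132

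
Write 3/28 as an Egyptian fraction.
1/10 + 1/140

Greedy algorithm:
3/28: ceiling(28/3) = 10, use 1/10
1/140: ceiling(140/1) = 140, use 1/140
Result: 3/28 = 1/10 + 1/140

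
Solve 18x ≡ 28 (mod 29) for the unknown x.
x ≡ 8 (mod 29)

gcd(18, 29) = 1, which divides 28, so solutions exist.
Find 18^(-1) mod 29 by the extended Euclidean algorithm:
29 = 1 × 18 + 11  ⟹  11 = (1)·29 + (-1)·18
18 = 1 × 11 + 7  ⟹  7 = (-1)·29 + (2)·18
11 = 1 × 7 + 4  ⟹  4 = (2)·29 + (-3)·18
7 = 1 × 4 + 3  ⟹  3 = (-3)·29 + (5)·18
4 = 1 × 3 + 1  ⟹  1 = (5)·29 + (-8)·18
So (-8)·18 ≡ 1 (mod 29), i.e. 18^(-1) ≡ -8 ≡ 21 (mod 29).
x ≡ 21 × 28 = 588 ≡ 8 (mod 29).
Check: 18 × 8 = 144 ≡ 28 (mod 29).
Unique solution: x ≡ 8 (mod 29)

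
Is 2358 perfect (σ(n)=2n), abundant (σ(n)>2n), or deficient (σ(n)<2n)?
abundant

Proper divisors of 2358: sum = 1 + 2 + 3 + 6 + 9 + 18 + 131 + 262 + 393 + 786 + 1179 = 2790
Since 2790 > 2358, 2358 is abundant.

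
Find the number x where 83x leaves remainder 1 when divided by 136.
59

gcd(83, 136) = 1, so the inverse exists.
Extended Euclidean algorithm on (136, 83):
136 = 1 × 83 + 53  ⟹  53 = (1)·136 + (-1)·83
83 = 1 × 53 + 30  ⟹  30 = (-1)·136 + (2)·83
53 = 1 × 30 + 23  ⟹  23 = (2)·136 + (-3)·83
30 = 1 × 23 + 7  ⟹  7 = (-3)·136 + (5)·83
23 = 3 × 7 + 2  ⟹  2 = (11)·136 + (-18)·83
7 = 3 × 2 + 1  ⟹  1 = (-36)·136 + (59)·83
So (59)·83 ≡ 1 (mod 136), i.e. 83^(-1) ≡ 59 (mod 136).
Check: 83 × 59 = 4897 ≡ 1 (mod 136)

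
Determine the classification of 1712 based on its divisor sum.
deficient

Proper divisors of 1712: sum = 1 + 2 + 4 + 8 + 16 + 107 + 214 + 428 + 856 = 1636
Since 1636 < 1712, 1712 is deficient.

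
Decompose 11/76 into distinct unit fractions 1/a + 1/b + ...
1/7 + 1/532

Greedy algorithm:
11/76: ceiling(76/11) = 7, use 1/7
1/532: ceiling(532/1) = 532, use 1/532
Result: 11/76 = 1/7 + 1/532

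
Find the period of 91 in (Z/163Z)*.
81

163 is prime, so ord(91) divides φ(163) = 162.
Divisors of 162: 1, 2, 3, 6, 9, 18, 27, 54, 81, 162.
Repeated squaring: 91^1 ≡ 91, 91^2 ≡ 131, 91^4 ≡ 46, 91^8 ≡ 160, 91^16 ≡ 9, 91^32 ≡ 81, 91^64 ≡ 41, 91^128 ≡ 51 (mod 163).
Test 91^d mod 163 for each divisor d in increasing order:
91^1 ≡ 91
91^2 ≡ 131
91^3 = 91^2·91^1 ≡ 22
91^6 = 91^4·91^2 ≡ 158
91^9 = 91^8·91^1 ≡ 53
91^18 = 91^16·91^2 ≡ 38
91^27 = 91^16·91^8·91^2·91^1 ≡ 58
91^54 = 91^32·91^16·91^4·91^2 ≡ 104
91^81 = 91^64·91^16·91^1 ≡ 1  ← first divisor giving 1
The order is 81.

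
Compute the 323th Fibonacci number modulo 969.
647

Matrix identity: Q^n = [[F_(n+1), F_n], [F_n, F_(n-1)]] with Q = [[1,1],[1,0]].
n = 323 = 101000011₂. Square-and-multiply, entries mod 969:
Q^1 = [[1,1],[1,0]]
Q^2 = (Q^1)² = [[2,1],[1,1]]
Q^5 = (Q^2)²·Q = [[8,5],[5,3]]
Q^10 = (Q^5)² = [[89,55],[55,34]]
Q^20 = (Q^10)² = [[287,951],[951,305]]
Q^40 = (Q^20)² = [[328,3],[3,325]]
Q^80 = (Q^40)² = [[34,21],[21,13]]
Q^161 = (Q^80)²·Q = [[646,628],[628,18]]
Q^323 = (Q^161)²·Q = [[0,647],[647,322]]
F_323 mod 969 = Q^323[0][1] = 647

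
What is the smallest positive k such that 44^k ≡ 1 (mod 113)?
8

113 is prime, so ord(44) divides φ(113) = 112.
Divisors of 112: 1, 2, 4, 7, 8, 14, 16, 28, 56, 112.
Repeated squaring: 44^1 ≡ 44, 44^2 ≡ 15, 44^4 ≡ 112, 44^8 ≡ 1, 44^16 ≡ 1, 44^32 ≡ 1, 44^64 ≡ 1 (mod 113).
Test 44^d mod 113 for each divisor d in increasing order:
44^1 ≡ 44
44^2 ≡ 15
44^4 ≡ 112
44^7 = 44^4·44^2·44^1 ≡ 18
44^8 ≡ 1  ← first divisor giving 1
The order is 8.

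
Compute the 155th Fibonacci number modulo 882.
845

Matrix identity: Q^n = [[F_(n+1), F_n], [F_n, F_(n-1)]] with Q = [[1,1],[1,0]].
n = 155 = 10011011₂. Square-and-multiply, entries mod 882:
Q^1 = [[1,1],[1,0]]
Q^2 = (Q^1)² = [[2,1],[1,1]]
Q^4 = (Q^2)² = [[5,3],[3,2]]
Q^9 = (Q^4)²·Q = [[55,34],[34,21]]
Q^19 = (Q^9)²·Q = [[591,653],[653,820]]
Q^38 = (Q^19)² = [[412,575],[575,719]]
Q^77 = (Q^38)²·Q = [[566,275],[275,291]]
Q^155 = (Q^77)²·Q = [[144,845],[845,181]]
F_155 mod 882 = Q^155[0][1] = 845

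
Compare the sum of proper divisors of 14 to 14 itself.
deficient

Proper divisors of 14: sum = 1 + 2 + 7 = 10
Since 10 < 14, 14 is deficient.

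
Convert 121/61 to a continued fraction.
[1; 1, 60]

Euclidean algorithm steps:
121 = 1 × 61 + 60
61 = 1 × 60 + 1
60 = 60 × 1 + 0
Continued fraction: [1; 1, 60]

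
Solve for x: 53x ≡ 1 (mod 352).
93

gcd(53, 352) = 1, so the inverse exists.
Extended Euclidean algorithm on (352, 53):
352 = 6 × 53 + 34  ⟹  34 = (1)·352 + (-6)·53
53 = 1 × 34 + 19  ⟹  19 = (-1)·352 + (7)·53
34 = 1 × 19 + 15  ⟹  15 = (2)·352 + (-13)·53
19 = 1 × 15 + 4  ⟹  4 = (-3)·352 + (20)·53
15 = 3 × 4 + 3  ⟹  3 = (11)·352 + (-73)·53
4 = 1 × 3 + 1  ⟹  1 = (-14)·352 + (93)·53
So (93)·53 ≡ 1 (mod 352), i.e. 53^(-1) ≡ 93 (mod 352).
Check: 53 × 93 = 4929 ≡ 1 (mod 352)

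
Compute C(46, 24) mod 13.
0

Using Lucas' theorem:
Write n=46 and k=24 in base 13:
n in base 13: [3, 7]
k in base 13: [1, 11]
C(46,24) mod 13 = ∏ C(n_i, k_i) mod 13
Digit binomials (mod 13): C(3,1) = 3; C(7,11) = 0 (k_i > n_i)
Product: 3 × 0 = 0 ≡ 0 (mod 13)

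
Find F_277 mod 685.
412

Matrix identity: Q^n = [[F_(n+1), F_n], [F_n, F_(n-1)]] with Q = [[1,1],[1,0]].
n = 277 = 100010101₂. Square-and-multiply, entries mod 685:
Q^1 = [[1,1],[1,0]]
Q^2 = (Q^1)² = [[2,1],[1,1]]
Q^4 = (Q^2)² = [[5,3],[3,2]]
Q^8 = (Q^4)² = [[34,21],[21,13]]
Q^17 = (Q^8)²·Q = [[529,227],[227,302]]
Q^34 = (Q^17)² = [[515,262],[262,253]]
Q^69 = (Q^34)²·Q = [[100,274],[274,511]]
Q^138 = (Q^69)² = [[136,274],[274,547]]
Q^277 = (Q^138)²·Q = [[549,412],[412,137]]
F_277 mod 685 = Q^277[0][1] = 412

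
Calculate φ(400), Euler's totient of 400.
160

400 = 2^4 × 5^2
φ(n) = n × ∏(1 - 1/p) for each prime p dividing n
φ(400) = 400 × (1 - 1/2) × (1 - 1/5) = 160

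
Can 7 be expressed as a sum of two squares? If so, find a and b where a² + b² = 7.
Not possible

Factorization: 7 = 7
By Fermat: n is sum of two squares iff every prime p ≡ 3 (mod 4) appears to even power.
Prime(s) ≡ 3 (mod 4) with odd exponent: [(7, 1)]
Therefore 7 cannot be expressed as a² + b².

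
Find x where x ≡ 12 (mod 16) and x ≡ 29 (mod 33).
524

Using Chinese Remainder Theorem:
M = 16 × 33 = 528
M1 = 33, M2 = 16
y1 = 33^(-1) mod 16 = 1
y2 = 16^(-1) mod 33 = 31
x = (12×33×1 + 29×16×31) mod 528 = 524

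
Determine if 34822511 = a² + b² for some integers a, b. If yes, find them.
Not possible

Factorization: 34822511 = 17 × 127^3
By Fermat: n is sum of two squares iff every prime p ≡ 3 (mod 4) appears to even power.
Prime(s) ≡ 3 (mod 4) with odd exponent: [(127, 3)]
Therefore 34822511 cannot be expressed as a² + b².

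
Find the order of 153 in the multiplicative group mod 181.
180

181 is prime, so ord(153) divides φ(181) = 180.
Divisors of 180: 1, 2, 3, 4, 5, 6, 9, 10, 12, 15, 18, 20, 30, 36, 45, 60, 90, 180.
Repeated squaring: 153^1 ≡ 153, 153^2 ≡ 60, 153^4 ≡ 161, 153^8 ≡ 38, 153^16 ≡ 177, 153^32 ≡ 16, 153^64 ≡ 75, 153^128 ≡ 14 (mod 181).
Test 153^d mod 181 for each divisor d in increasing order:
153^1 ≡ 153
153^2 ≡ 60
153^3 = 153^2·153^1 ≡ 130
153^4 ≡ 161
153^5 = 153^4·153^1 ≡ 17
153^6 = 153^4·153^2 ≡ 67
153^9 = 153^8·153^1 ≡ 22
153^10 = 153^8·153^2 ≡ 108
153^12 = 153^8·153^4 ≡ 145
153^15 = 153^8·153^4·153^2·153^1 ≡ 26
153^18 = 153^16·153^2 ≡ 122
153^20 = 153^16·153^4 ≡ 80
153^30 = 153^16·153^8·153^4·153^2 ≡ 133
153^36 = 153^32·153^4 ≡ 42
153^45 = 153^32·153^8·153^4·153^1 ≡ 19
153^60 = 153^32·153^16·153^8·153^4 ≡ 132
153^90 = 153^64·153^16·153^8·153^2 ≡ 180
153^180 = 153^128·153^32·153^16·153^4 ≡ 1  ← first divisor giving 1
The order is 180.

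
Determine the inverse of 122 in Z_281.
205

gcd(122, 281) = 1, so the inverse exists.
Extended Euclidean algorithm on (281, 122):
281 = 2 × 122 + 37  ⟹  37 = (1)·281 + (-2)·122
122 = 3 × 37 + 11  ⟹  11 = (-3)·281 + (7)·122
37 = 3 × 11 + 4  ⟹  4 = (10)·281 + (-23)·122
11 = 2 × 4 + 3  ⟹  3 = (-23)·281 + (53)·122
4 = 1 × 3 + 1  ⟹  1 = (33)·281 + (-76)·122
So (-76)·122 ≡ 1 (mod 281), i.e. 122^(-1) ≡ -76 ≡ 205 (mod 281).
Check: 122 × 205 = 25010 ≡ 1 (mod 281)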